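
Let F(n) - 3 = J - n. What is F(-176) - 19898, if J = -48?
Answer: -19767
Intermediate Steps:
F(n) = -45 - n (F(n) = 3 + (-48 - n) = -45 - n)
F(-176) - 19898 = (-45 - 1*(-176)) - 19898 = (-45 + 176) - 19898 = 131 - 19898 = -19767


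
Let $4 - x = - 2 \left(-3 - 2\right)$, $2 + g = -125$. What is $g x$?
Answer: $762$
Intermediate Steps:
$g = -127$ ($g = -2 - 125 = -127$)
$x = -6$ ($x = 4 - - 2 \left(-3 - 2\right) = 4 - \left(-2\right) \left(-5\right) = 4 - 10 = -6$)
$g x = \left(-127\right) \left(-6\right) = 762$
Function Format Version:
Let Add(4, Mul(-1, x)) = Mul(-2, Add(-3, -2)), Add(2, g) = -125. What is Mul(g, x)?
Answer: 762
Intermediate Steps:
g = -127 (g = Add(-2, -125) = -127)
x = -6 (x = Add(4, Mul(-1, Mul(-2, Add(-3, -2)))) = Add(4, Mul(-1, Mul(-2, -5))) = Add(4, Mul(-1, 10)) = Add(4, -10) = -6)
Mul(g, x) = Mul(-127, -6) = 762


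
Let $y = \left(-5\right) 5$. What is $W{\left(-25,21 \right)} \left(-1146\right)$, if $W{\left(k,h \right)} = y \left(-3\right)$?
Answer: $-85950$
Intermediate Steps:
$y = -25$
$W{\left(k,h \right)} = 75$ ($W{\left(k,h \right)} = \left(-25\right) \left(-3\right) = 75$)
$W{\left(-25,21 \right)} \left(-1146\right) = 75 \left(-1146\right) = -85950$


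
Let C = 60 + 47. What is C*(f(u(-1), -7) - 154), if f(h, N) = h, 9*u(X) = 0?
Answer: -16478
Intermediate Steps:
u(X) = 0 (u(X) = (1/9)*0 = 0)
C = 107
C*(f(u(-1), -7) - 154) = 107*(0 - 154) = 107*(-154) = -16478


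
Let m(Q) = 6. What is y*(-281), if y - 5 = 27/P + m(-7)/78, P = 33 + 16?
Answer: -1007385/637 ≈ -1581.5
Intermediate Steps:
P = 49
y = 3585/637 (y = 5 + (27/49 + 6/78) = 5 + (27*(1/49) + 6*(1/78)) = 5 + (27/49 + 1/13) = 5 + 400/637 = 3585/637 ≈ 5.6279)
y*(-281) = (3585/637)*(-281) = -1007385/637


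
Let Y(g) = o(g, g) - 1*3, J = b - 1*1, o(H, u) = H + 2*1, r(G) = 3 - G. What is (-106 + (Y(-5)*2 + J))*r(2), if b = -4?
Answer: -123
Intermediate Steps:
o(H, u) = 2 + H (o(H, u) = H + 2 = 2 + H)
J = -5 (J = -4 - 1*1 = -4 - 1 = -5)
Y(g) = -1 + g (Y(g) = (2 + g) - 1*3 = (2 + g) - 3 = -1 + g)
(-106 + (Y(-5)*2 + J))*r(2) = (-106 + ((-1 - 5)*2 - 5))*(3 - 1*2) = (-106 + (-6*2 - 5))*(3 - 2) = (-106 + (-12 - 5))*1 = (-106 - 17)*1 = -123*1 = -123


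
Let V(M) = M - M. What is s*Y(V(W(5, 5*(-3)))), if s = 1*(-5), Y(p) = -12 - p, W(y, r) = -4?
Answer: 60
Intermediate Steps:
V(M) = 0
s = -5
s*Y(V(W(5, 5*(-3)))) = -5*(-12 - 1*0) = -5*(-12 + 0) = -5*(-12) = 60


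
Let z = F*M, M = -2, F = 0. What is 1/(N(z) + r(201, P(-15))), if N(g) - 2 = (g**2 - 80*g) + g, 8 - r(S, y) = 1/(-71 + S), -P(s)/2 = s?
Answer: 130/1299 ≈ 0.10008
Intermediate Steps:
P(s) = -2*s
r(S, y) = 8 - 1/(-71 + S)
z = 0 (z = 0*(-2) = 0)
N(g) = 2 + g**2 - 79*g (N(g) = 2 + ((g**2 - 80*g) + g) = 2 + (g**2 - 79*g) = 2 + g**2 - 79*g)
1/(N(z) + r(201, P(-15))) = 1/((2 + 0**2 - 79*0) + (-569 + 8*201)/(-71 + 201)) = 1/((2 + 0 + 0) + (-569 + 1608)/130) = 1/(2 + (1/130)*1039) = 1/(2 + 1039/130) = 1/(1299/130) = 130/1299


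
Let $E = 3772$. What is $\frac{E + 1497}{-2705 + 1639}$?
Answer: $- \frac{5269}{1066} \approx -4.9428$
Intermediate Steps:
$\frac{E + 1497}{-2705 + 1639} = \frac{3772 + 1497}{-2705 + 1639} = \frac{5269}{-1066} = 5269 \left(- \frac{1}{1066}\right) = - \frac{5269}{1066}$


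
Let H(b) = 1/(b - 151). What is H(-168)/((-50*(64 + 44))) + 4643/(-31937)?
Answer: -7997999863/55014676200 ≈ -0.14538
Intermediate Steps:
H(b) = 1/(-151 + b)
H(-168)/((-50*(64 + 44))) + 4643/(-31937) = 1/((-151 - 168)*((-50*(64 + 44)))) + 4643/(-31937) = 1/((-319)*((-50*108))) + 4643*(-1/31937) = -1/319/(-5400) - 4643/31937 = -1/319*(-1/5400) - 4643/31937 = 1/1722600 - 4643/31937 = -7997999863/55014676200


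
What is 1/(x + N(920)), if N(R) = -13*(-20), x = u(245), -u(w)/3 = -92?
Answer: 1/536 ≈ 0.0018657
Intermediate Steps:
u(w) = 276 (u(w) = -3*(-92) = 276)
x = 276
N(R) = 260
1/(x + N(920)) = 1/(276 + 260) = 1/536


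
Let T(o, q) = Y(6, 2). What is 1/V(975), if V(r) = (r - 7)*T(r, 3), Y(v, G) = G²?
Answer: 1/3872 ≈ 0.00025826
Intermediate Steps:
T(o, q) = 4 (T(o, q) = 2² = 4)
V(r) = -28 + 4*r (V(r) = (r - 7)*4 = (-7 + r)*4 = -28 + 4*r)
1/V(975) = 1/(-28 + 4*975) = 1/(-28 + 3900) = 1/3872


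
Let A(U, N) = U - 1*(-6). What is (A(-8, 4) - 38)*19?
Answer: -760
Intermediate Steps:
A(U, N) = 6 + U (A(U, N) = U + 6 = 6 + U)
(A(-8, 4) - 38)*19 = ((6 - 8) - 38)*19 = (-2 - 38)*19 = -40*19 = -760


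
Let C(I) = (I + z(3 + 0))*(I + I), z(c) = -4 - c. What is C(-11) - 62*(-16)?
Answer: 1388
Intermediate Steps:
C(I) = 2*I*(-7 + I) (C(I) = (I + (-4 - (3 + 0)))*(I + I) = (I + (-4 - 1*3))*(2*I) = (I + (-4 - 3))*(2*I) = (I - 7)*(2*I) = (-7 + I)*(2*I) = 2*I*(-7 + I))
C(-11) - 62*(-16) = 2*(-11)*(-7 - 11) - 62*(-16) = 2*(-11)*(-18) + 992 = 396 + 992 = 1388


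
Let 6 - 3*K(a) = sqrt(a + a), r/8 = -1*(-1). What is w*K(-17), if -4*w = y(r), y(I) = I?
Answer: -4 + 2*I*sqrt(34)/3 ≈ -4.0 + 3.8873*I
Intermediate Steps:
r = 8 (r = 8*(-1*(-1)) = 8*1 = 8)
w = -2 (w = -1/4*8 = -2)
K(a) = 2 - sqrt(2)*sqrt(a)/3 (K(a) = 2 - sqrt(a + a)/3 = 2 - sqrt(2)*sqrt(a)/3)
w*K(-17) = -2*(2 - sqrt(2)*sqrt(-17)/3) = -2*(2 - sqrt(2)*I*sqrt(17)/3) = -2*(2 - I*sqrt(34)/3) = -4 + 2*I*sqrt(34)/3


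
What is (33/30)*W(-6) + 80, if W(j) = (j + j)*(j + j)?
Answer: 1192/5 ≈ 238.40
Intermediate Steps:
W(j) = 4*j**2 (W(j) = (2*j)*(2*j) = 4*j**2)
(33/30)*W(-6) + 80 = (33/30)*(4*(-6)**2) + 80 = (33*(1/30))*(4*36) + 80 = (11/10)*144 + 80 = 792/5 + 80 = 1192/5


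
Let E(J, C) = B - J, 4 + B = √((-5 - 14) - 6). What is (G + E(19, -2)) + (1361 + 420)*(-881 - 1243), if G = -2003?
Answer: -3784870 + 5*I ≈ -3.7849e+6 + 5.0*I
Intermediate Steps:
B = -4 + 5*I (B = -4 + √((-5 - 14) - 6) = -4 + √(-19 - 6) = -4 + √(-25) = -4 + 5*I ≈ -4.0 + 5.0*I)
E(J, C) = -4 - J + 5*I (E(J, C) = (-4 + 5*I) - J = -4 - J + 5*I)
(G + E(19, -2)) + (1361 + 420)*(-881 - 1243) = (-2003 + (-4 - 1*19 + 5*I)) + (1361 + 420)*(-881 - 1243) = (-2003 + (-4 - 19 + 5*I)) + 1781*(-2124) = (-2003 + (-23 + 5*I)) - 3782844 = (-2026 + 5*I) - 3782844 = -3784870 + 5*I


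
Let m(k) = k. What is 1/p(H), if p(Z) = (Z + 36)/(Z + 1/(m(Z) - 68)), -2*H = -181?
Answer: 8149/11385 ≈ 0.71577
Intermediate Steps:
H = 181/2 (H = -½*(-181) = 181/2 ≈ 90.500)
p(Z) = (36 + Z)/(Z + 1/(-68 + Z)) (p(Z) = (Z + 36)/(Z + 1/(Z - 68)) = (36 + Z)/(Z + 1/(-68 + Z)))
1/p(H) = 1/((-2448 + (181/2)² - 32*181/2)/(1 + (181/2)² - 68*181/2)) = 1/((-2448 + 32761/4 - 2896)/(1 + 32761/4 - 6154)) = 1/((11385/4)/(8149/4)) = 1/((4/8149)*(11385/4)) = 1/(11385/8149) = 8149/11385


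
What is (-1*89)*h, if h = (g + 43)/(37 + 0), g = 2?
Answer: -4005/37 ≈ -108.24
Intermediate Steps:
h = 45/37 (h = (2 + 43)/(37 + 0) = 45/37 ≈ 1.2162)
(-1*89)*h = -1*89*(45/37) = -89*45/37 = -4005/37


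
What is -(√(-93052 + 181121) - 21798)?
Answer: 21798 - √88069 ≈ 21501.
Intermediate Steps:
-(√(-93052 + 181121) - 21798) = -(√88069 - 21798) = -(-21798 + √88069) = 21798 - √88069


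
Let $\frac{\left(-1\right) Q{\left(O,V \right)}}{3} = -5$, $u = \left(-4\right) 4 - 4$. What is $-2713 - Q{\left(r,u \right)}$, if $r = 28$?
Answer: $-2728$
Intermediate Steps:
$u = -20$ ($u = -16 - 4 = -20$)
$Q{\left(O,V \right)} = 15$ ($Q{\left(O,V \right)} = \left(-3\right) \left(-5\right) = 15$)
$-2713 - Q{\left(r,u \right)} = -2713 - 15 = -2728$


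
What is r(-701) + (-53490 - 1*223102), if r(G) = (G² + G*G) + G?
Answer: 705509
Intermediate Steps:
r(G) = G + 2*G² (r(G) = (G² + G²) + G = 2*G² + G = G + 2*G²)
r(-701) + (-53490 - 1*223102) = -701*(1 + 2*(-701)) + (-53490 - 1*223102) = -701*(1 - 1402) + (-53490 - 223102) = -701*(-1401) - 276592 = 982101 - 276592 = 705509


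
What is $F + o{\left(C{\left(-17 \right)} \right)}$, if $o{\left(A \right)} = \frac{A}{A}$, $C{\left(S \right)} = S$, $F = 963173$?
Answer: $963174$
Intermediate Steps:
$o{\left(A \right)} = 1$
$F + o{\left(C{\left(-17 \right)} \right)} = 963173 + 1 = 963174$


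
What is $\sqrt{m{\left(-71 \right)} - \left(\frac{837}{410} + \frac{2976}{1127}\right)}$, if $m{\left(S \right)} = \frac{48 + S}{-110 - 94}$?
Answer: $\frac{i \sqrt{51786305061045}}{3366510} \approx 2.1376 i$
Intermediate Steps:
$m{\left(S \right)} = - \frac{4}{17} - \frac{S}{204}$ ($m{\left(S \right)} = \frac{48 + S}{-204} = \left(48 + S\right) \left(- \frac{1}{204}\right) = - \frac{4}{17} - \frac{S}{204}$)
$\sqrt{m{\left(-71 \right)} - \left(\frac{837}{410} + \frac{2976}{1127}\right)} = \sqrt{\left(- \frac{4}{17} - - \frac{71}{204}\right) - \left(\frac{837}{410} + \frac{2976}{1127}\right)} = \sqrt{\left(- \frac{4}{17} + \frac{71}{204}\right) - \frac{2163459}{462070}} = \sqrt{\frac{23}{204} - \frac{2163459}{462070}} = \sqrt{- \frac{215359013}{47131140}} = \frac{i \sqrt{51786305061045}}{3366510}$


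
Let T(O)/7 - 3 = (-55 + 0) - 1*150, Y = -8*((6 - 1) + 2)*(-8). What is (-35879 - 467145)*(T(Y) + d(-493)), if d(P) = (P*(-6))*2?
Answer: -2264614048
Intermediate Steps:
Y = 448 (Y = -8*(5 + 2)*(-8) = -8*7*(-8) = -56*(-8) = 448)
T(O) = -1414 (T(O) = 21 + 7*((-55 + 0) - 1*150) = 21 + 7*(-55 - 150) = 21 + 7*(-205) = 21 - 1435 = -1414)
d(P) = -12*P (d(P) = -6*P*2 = -12*P)
(-35879 - 467145)*(T(Y) + d(-493)) = (-35879 - 467145)*(-1414 - 12*(-493)) = -503024*(-1414 + 5916) = -503024*4502 = -2264614048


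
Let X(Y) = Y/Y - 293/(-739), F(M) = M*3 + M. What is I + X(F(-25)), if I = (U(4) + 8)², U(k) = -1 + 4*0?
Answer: 37243/739 ≈ 50.396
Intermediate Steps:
U(k) = -1 (U(k) = -1 + 0 = -1)
I = 49 (I = (-1 + 8)² = 7² = 49)
F(M) = 4*M (F(M) = 3*M + M = 4*M)
X(Y) = 1032/739 (X(Y) = 1 - 293*(-1/739) = 1 + 293/739 = 1032/739)
I + X(F(-25)) = 49 + 1032/739 = 37243/739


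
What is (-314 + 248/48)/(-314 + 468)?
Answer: -1853/924 ≈ -2.0054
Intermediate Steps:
(-314 + 248/48)/(-314 + 468) = (-314 + 248*(1/48))/154 = (-314 + 31/6)*(1/154) = -1853/6*1/154 = -1853/924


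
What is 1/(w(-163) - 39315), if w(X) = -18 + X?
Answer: -1/39496 ≈ -2.5319e-5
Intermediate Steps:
1/(w(-163) - 39315) = 1/((-18 - 163) - 39315) = 1/(-181 - 39315) = 1/(-39496) = -1/39496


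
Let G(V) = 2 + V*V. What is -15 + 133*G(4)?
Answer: 2379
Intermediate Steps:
G(V) = 2 + V**2
-15 + 133*G(4) = -15 + 133*(2 + 4**2) = -15 + 133*(2 + 16) = -15 + 133*18 = -15 + 2394 = 2379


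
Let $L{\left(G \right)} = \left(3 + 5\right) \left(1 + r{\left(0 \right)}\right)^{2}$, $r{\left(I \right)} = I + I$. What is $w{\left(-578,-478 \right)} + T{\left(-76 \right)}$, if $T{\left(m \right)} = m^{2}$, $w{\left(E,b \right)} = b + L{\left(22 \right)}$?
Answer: $5306$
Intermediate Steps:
$r{\left(I \right)} = 2 I$
$L{\left(G \right)} = 8$ ($L{\left(G \right)} = \left(3 + 5\right) \left(1 + 2 \cdot 0\right)^{2} = 8 \left(1 + 0\right)^{2} = 8 \cdot 1^{2} = 8 \cdot 1 = 8$)
$w{\left(E,b \right)} = 8 + b$ ($w{\left(E,b \right)} = b + 8 = 8 + b$)
$w{\left(-578,-478 \right)} + T{\left(-76 \right)} = \left(8 - 478\right) + \left(-76\right)^{2} = -470 + 5776 = 5306$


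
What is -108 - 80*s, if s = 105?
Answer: -8508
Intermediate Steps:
-108 - 80*s = -108 - 80*105 = -108 - 8400 = -8508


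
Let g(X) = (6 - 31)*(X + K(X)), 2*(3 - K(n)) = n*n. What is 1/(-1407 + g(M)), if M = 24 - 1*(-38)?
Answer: 1/45018 ≈ 2.2213e-5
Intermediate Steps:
M = 62 (M = 24 + 38 = 62)
K(n) = 3 - n²/2 (K(n) = 3 - n*n/2 = 3 - n²/2)
g(X) = -75 - 25*X + 25*X²/2 (g(X) = (6 - 31)*(X + (3 - X²/2)) = -25*(3 + X - X²/2) = -75 - 25*X + 25*X²/2)
1/(-1407 + g(M)) = 1/(-1407 + (-75 - 25*62 + (25/2)*62²)) = 1/(-1407 + (-75 - 1550 + (25/2)*3844)) = 1/(-1407 + (-75 - 1550 + 48050)) = 1/(-1407 + 46425) = 1/45018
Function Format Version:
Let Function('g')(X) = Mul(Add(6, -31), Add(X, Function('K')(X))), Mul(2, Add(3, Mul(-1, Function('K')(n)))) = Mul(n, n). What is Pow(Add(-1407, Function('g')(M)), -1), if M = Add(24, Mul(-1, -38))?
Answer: Rational(1, 45018) ≈ 2.2213e-5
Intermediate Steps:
M = 62 (M = Add(24, 38) = 62)
Function('K')(n) = Add(3, Mul(Rational(-1, 2), Pow(n, 2))) (Function('K')(n) = Add(3, Mul(Rational(-1, 2), Mul(n, n))) = Add(3, Mul(Rational(-1, 2), Pow(n, 2))))
Function('g')(X) = Add(-75, Mul(-25, X), Mul(Rational(25, 2), Pow(X, 2))) (Function('g')(X) = Mul(Add(6, -31), Add(X, Add(3, Mul(Rational(-1, 2), Pow(X, 2))))) = Mul(-25, Add(3, X, Mul(Rational(-1, 2), Pow(X, 2)))) = Add(-75, Mul(-25, X), Mul(Rational(25, 2), Pow(X, 2))))
Pow(Add(-1407, Function('g')(M)), -1) = Pow(Add(-1407, Add(-75, Mul(-25, 62), Mul(Rational(25, 2), Pow(62, 2)))), -1) = Pow(Add(-1407, Add(-75, -1550, Mul(Rational(25, 2), 3844))), -1) = Pow(Add(-1407, Add(-75, -1550, 48050)), -1) = Pow(Add(-1407, 46425), -1) = Pow(45018, -1) = Rational(1, 45018)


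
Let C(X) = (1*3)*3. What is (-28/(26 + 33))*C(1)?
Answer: -252/59 ≈ -4.2712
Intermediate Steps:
C(X) = 9 (C(X) = 3*3 = 9)
(-28/(26 + 33))*C(1) = (-28/(26 + 33))*9 = (-28/59)*9 = ((1/59)*(-28))*9 = -28/59*9 = -252/59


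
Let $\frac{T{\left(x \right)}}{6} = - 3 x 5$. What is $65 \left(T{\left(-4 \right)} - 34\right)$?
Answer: $21190$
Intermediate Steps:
$T{\left(x \right)} = - 90 x$ ($T{\left(x \right)} = 6 - 3 x 5 = 6 \left(- 15 x\right) = - 90 x$)
$65 \left(T{\left(-4 \right)} - 34\right) = 65 \left(\left(-90\right) \left(-4\right) - 34\right) = 65 \left(360 - 34\right) = 65 \cdot 326 = 21190$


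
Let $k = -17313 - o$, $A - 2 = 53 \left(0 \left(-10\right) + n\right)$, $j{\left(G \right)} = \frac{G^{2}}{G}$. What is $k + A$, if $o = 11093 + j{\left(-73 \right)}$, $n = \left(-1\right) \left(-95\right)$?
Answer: $-23296$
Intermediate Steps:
$n = 95$
$j{\left(G \right)} = G$
$o = 11020$ ($o = 11093 - 73 = 11020$)
$A = 5037$ ($A = 2 + 53 \left(0 \left(-10\right) + 95\right) = 2 + 53 \left(0 + 95\right) = 2 + 53 \cdot 95 = 2 + 5035 = 5037$)
$k = -28333$ ($k = -17313 - 11020 = -28333$)
$k + A = -28333 + 5037 = -23296$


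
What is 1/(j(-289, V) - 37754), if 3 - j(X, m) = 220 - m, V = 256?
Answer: -1/37715 ≈ -2.6515e-5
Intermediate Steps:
j(X, m) = -217 + m (j(X, m) = 3 - (220 - m) = 3 + (-220 + m) = -217 + m)
1/(j(-289, V) - 37754) = 1/((-217 + 256) - 37754) = 1/(39 - 37754) = 1/(-37715) = -1/37715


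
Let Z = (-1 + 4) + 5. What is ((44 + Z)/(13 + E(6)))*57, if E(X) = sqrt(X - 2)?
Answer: 988/5 ≈ 197.60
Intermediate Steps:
Z = 8 (Z = 3 + 5 = 8)
E(X) = sqrt(-2 + X)
((44 + Z)/(13 + E(6)))*57 = ((44 + 8)/(13 + sqrt(-2 + 6)))*57 = (52/(13 + sqrt(4)))*57 = (52/(13 + 2))*57 = (52/15)*57 = 988/5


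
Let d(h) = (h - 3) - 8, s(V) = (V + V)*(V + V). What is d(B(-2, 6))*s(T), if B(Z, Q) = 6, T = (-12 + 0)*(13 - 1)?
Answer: -414720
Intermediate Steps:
T = -144 (T = -12*12 = -144)
s(V) = 4*V² (s(V) = (2*V)*(2*V) = 4*V²)
d(h) = -11 + h (d(h) = (-3 + h) - 8 = -11 + h)
d(B(-2, 6))*s(T) = (-11 + 6)*(4*(-144)²) = -20*20736 = -5*82944 = -414720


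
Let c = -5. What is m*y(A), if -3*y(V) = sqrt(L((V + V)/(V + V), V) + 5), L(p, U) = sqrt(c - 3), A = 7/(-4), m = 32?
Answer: -32*sqrt(5 + 2*I*sqrt(2))/3 ≈ -24.723 - 6.5083*I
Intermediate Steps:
A = -7/4 (A = 7*(-1/4) = -7/4 ≈ -1.7500)
L(p, U) = 2*I*sqrt(2) (L(p, U) = sqrt(-5 - 3) = sqrt(-8) = 2*I*sqrt(2))
y(V) = -sqrt(5 + 2*I*sqrt(2))/3 (y(V) = -sqrt(2*I*sqrt(2) + 5)/3 = -sqrt(5 + 2*I*sqrt(2))/3)
m*y(A) = 32*(-sqrt(5 + 2*I*sqrt(2))/3) = -32*sqrt(5 + 2*I*sqrt(2))/3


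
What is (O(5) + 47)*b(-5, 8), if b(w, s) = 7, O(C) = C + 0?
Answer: 364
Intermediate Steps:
O(C) = C
(O(5) + 47)*b(-5, 8) = (5 + 47)*7 = 52*7 = 364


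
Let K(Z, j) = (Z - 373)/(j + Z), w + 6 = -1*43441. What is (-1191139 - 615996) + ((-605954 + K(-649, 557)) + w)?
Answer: -113000145/46 ≈ -2.4565e+6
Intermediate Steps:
w = -43447 (w = -6 - 1*43441 = -6 - 43441 = -43447)
K(Z, j) = (-373 + Z)/(Z + j)
(-1191139 - 615996) + ((-605954 + K(-649, 557)) + w) = (-1191139 - 615996) + ((-605954 + (-373 - 649)/(-649 + 557)) - 43447) = -1807135 + ((-605954 - 1022/(-92)) - 43447) = -1807135 + ((-605954 - 1/92*(-1022)) - 43447) = -1807135 + ((-605954 + 511/46) - 43447) = -1807135 + (-27873373/46 - 43447) = -1807135 - 29871935/46 = -113000145/46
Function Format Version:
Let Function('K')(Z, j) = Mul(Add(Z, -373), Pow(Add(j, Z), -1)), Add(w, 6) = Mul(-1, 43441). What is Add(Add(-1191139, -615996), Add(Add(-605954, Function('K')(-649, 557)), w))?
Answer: Rational(-113000145, 46) ≈ -2.4565e+6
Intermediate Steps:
w = -43447 (w = Add(-6, Mul(-1, 43441)) = Add(-6, -43441) = -43447)
Function('K')(Z, j) = Mul(Pow(Add(Z, j), -1), Add(-373, Z)) (Function('K')(Z, j) = Mul(Add(-373, Z), Pow(Add(Z, j), -1)) = Mul(Pow(Add(Z, j), -1), Add(-373, Z)))
Add(Add(-1191139, -615996), Add(Add(-605954, Function('K')(-649, 557)), w)) = Add(Add(-1191139, -615996), Add(Add(-605954, Mul(Pow(Add(-649, 557), -1), Add(-373, -649))), -43447)) = Add(-1807135, Add(Add(-605954, Mul(Pow(-92, -1), -1022)), -43447)) = Add(-1807135, Add(Add(-605954, Mul(Rational(-1, 92), -1022)), -43447)) = Add(-1807135, Add(Add(-605954, Rational(511, 46)), -43447)) = Add(-1807135, Add(Rational(-27873373, 46), -43447)) = Add(-1807135, Rational(-29871935, 46)) = Rational(-113000145, 46)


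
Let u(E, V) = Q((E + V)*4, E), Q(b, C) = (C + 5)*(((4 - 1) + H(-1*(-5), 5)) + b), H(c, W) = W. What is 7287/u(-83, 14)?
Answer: 2429/6968 ≈ 0.34859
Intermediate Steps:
Q(b, C) = (5 + C)*(8 + b) (Q(b, C) = (C + 5)*(((4 - 1) + 5) + b) = (5 + C)*((3 + 5) + b) = (5 + C)*(8 + b))
u(E, V) = 40 + 20*V + 28*E + E*(4*E + 4*V) (u(E, V) = 40 + 5*((E + V)*4) + 8*E + E*((E + V)*4) = 40 + 5*(4*E + 4*V) + 8*E + E*(4*E + 4*V) = 40 + (20*E + 20*V) + 8*E + E*(4*E + 4*V) = 40 + 20*V + 28*E + E*(4*E + 4*V))
7287/u(-83, 14) = 7287/(40 + 20*14 + 28*(-83) + 4*(-83)*(-83 + 14)) = 7287/(40 + 280 - 2324 + 4*(-83)*(-69)) = 7287/(40 + 280 - 2324 + 22908) = 7287/20904 = 7287*(1/20904) = 2429/6968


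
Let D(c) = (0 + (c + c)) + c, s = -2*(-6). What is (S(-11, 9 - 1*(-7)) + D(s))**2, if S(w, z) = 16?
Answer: 2704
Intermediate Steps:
s = 12
D(c) = 3*c (D(c) = (0 + 2*c) + c = 2*c + c = 3*c)
(S(-11, 9 - 1*(-7)) + D(s))**2 = (16 + 3*12)**2 = (16 + 36)**2 = 52**2 = 2704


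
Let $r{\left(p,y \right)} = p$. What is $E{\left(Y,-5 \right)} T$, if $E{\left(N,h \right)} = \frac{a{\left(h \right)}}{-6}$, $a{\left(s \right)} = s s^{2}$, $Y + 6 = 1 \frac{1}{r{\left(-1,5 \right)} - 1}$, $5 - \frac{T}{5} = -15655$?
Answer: $1631250$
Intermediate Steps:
$T = 78300$ ($T = 25 - -78275 = 25 + 78275 = 78300$)
$Y = - \frac{13}{2}$ ($Y = -6 + 1 \frac{1}{-1 - 1} = -6 + 1 \frac{1}{-2} = -6 + 1 \left(- \frac{1}{2}\right) = -6 - \frac{1}{2} = - \frac{13}{2} \approx -6.5$)
$a{\left(s \right)} = s^{3}$
$E{\left(N,h \right)} = - \frac{h^{3}}{6}$ ($E{\left(N,h \right)} = \frac{h^{3}}{-6} = h^{3} \left(- \frac{1}{6}\right) = - \frac{h^{3}}{6}$)
$E{\left(Y,-5 \right)} T = - \frac{\left(-5\right)^{3}}{6} \cdot 78300 = \left(- \frac{1}{6}\right) \left(-125\right) 78300 = \frac{125}{6} \cdot 78300 = 1631250$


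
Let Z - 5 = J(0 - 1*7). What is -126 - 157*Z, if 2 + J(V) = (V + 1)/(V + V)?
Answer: -4650/7 ≈ -664.29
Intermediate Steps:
J(V) = -2 + (1 + V)/(2*V) (J(V) = -2 + (V + 1)/(V + V) = -2 + (1 + V)/((2*V)) = -2 + (1 + V)*(1/(2*V)) = -2 + (1 + V)/(2*V))
Z = 24/7 (Z = 5 + (1 - 3*(0 - 1*7))/(2*(0 - 1*7)) = 5 + (1 - 3*(0 - 7))/(2*(0 - 7)) = 5 + (½)*(1 - 3*(-7))/(-7) = 5 + (½)*(-⅐)*(1 + 21) = 5 + (½)*(-⅐)*22 = 5 - 11/7 = 24/7 ≈ 3.4286)
-126 - 157*Z = -126 - 157*24/7 = -126 - 3768/7 = -4650/7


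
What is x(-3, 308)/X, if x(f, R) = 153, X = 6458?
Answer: 153/6458 ≈ 0.023692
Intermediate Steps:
x(-3, 308)/X = 153/6458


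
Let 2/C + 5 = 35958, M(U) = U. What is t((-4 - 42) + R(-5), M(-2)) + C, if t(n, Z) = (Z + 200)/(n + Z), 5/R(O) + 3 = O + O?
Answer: -92541764/22614437 ≈ -4.0922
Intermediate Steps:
R(O) = 5/(-3 + 2*O) (R(O) = 5/(-3 + (O + O)) = 5/(-3 + 2*O))
t(n, Z) = (200 + Z)/(Z + n)
C = 2/35953 (C = 2/(-5 + 35958) = 2/35953 ≈ 5.5628e-5)
t((-4 - 42) + R(-5), M(-2)) + C = (200 - 2)/(-2 + ((-4 - 42) + 5/(-3 + 2*(-5)))) + 2/35953 = 198/(-2 + (-46 + 5/(-3 - 10))) + 2/35953 = 198/(-2 + (-46 + 5/(-13))) + 2/35953 = 198/(-2 + (-46 + 5*(-1/13))) + 2/35953 = 198/(-2 + (-46 - 5/13)) + 2/35953 = 198/(-2 - 603/13) + 2/35953 = 198/(-629/13) + 2/35953 = -13/629*198 + 2/35953 = -2574/629 + 2/35953 = -92541764/22614437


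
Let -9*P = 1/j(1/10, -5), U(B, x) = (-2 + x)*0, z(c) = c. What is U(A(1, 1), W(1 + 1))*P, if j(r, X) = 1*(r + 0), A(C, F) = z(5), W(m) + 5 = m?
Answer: 0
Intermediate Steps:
W(m) = -5 + m
A(C, F) = 5
j(r, X) = r (j(r, X) = 1*r = r)
U(B, x) = 0
P = -10/9 (P = -1/(9*(1/10)) = -1/(9*1/10) = -1/9*10 = -10/9 ≈ -1.1111)
U(A(1, 1), W(1 + 1))*P = 0*(-10/9) = 0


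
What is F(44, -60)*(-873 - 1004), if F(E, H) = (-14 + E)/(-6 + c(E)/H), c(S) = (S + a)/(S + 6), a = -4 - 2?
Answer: 84465000/9019 ≈ 9365.2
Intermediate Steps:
a = -6
c(S) = (-6 + S)/(6 + S) (c(S) = (S - 6)/(S + 6) = (-6 + S)/(6 + S))
F(E, H) = (-14 + E)/(-6 + (-6 + E)/(H*(6 + E))) (F(E, H) = (-14 + E)/(-6 + ((-6 + E)/(6 + E))/H) = (-14 + E)/(-6 + (-6 + E)/(H*(6 + E))))
F(44, -60)*(-873 - 1004) = (-1*(-60)*(-14 + 44)*(6 + 44)/(6 - 1*44 + 6*(-60)*(6 + 44)))*(-873 - 1004) = -1*(-60)*30*50/(6 - 44 + 6*(-60)*50)*(-1877) = -1*(-60)*30*50/(6 - 44 - 18000)*(-1877) = -1*(-60)*30*50/(-18038)*(-1877) = -1*(-60)*(-1/18038)*30*50*(-1877) = -45000/9019*(-1877) = 84465000/9019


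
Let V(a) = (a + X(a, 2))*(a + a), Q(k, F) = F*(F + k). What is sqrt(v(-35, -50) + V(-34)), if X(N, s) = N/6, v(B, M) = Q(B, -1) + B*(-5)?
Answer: 5*sqrt(1047)/3 ≈ 53.929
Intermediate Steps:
v(B, M) = 1 - 6*B (v(B, M) = -(-1 + B) + B*(-5) = (1 - B) - 5*B = 1 - 6*B)
X(N, s) = N/6 (X(N, s) = N*(1/6) = N/6)
V(a) = 7*a**2/3 (V(a) = (a + a/6)*(a + a) = (7*a/6)*(2*a) = 7*a**2/3)
sqrt(v(-35, -50) + V(-34)) = sqrt((1 - 6*(-35)) + (7/3)*(-34)**2) = sqrt((1 + 210) + (7/3)*1156) = sqrt(211 + 8092/3) = sqrt(8725/3) = 5*sqrt(1047)/3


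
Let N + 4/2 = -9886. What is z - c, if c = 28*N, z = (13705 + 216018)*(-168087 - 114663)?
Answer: -64953901386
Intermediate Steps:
N = -9888 (N = -2 - 9886 = -9888)
z = -64954178250 (z = 229723*(-282750) = -64954178250)
c = -276864 (c = 28*(-9888) = -276864)
z - c = -64954178250 - 1*(-276864) = -64954178250 + 276864 = -64953901386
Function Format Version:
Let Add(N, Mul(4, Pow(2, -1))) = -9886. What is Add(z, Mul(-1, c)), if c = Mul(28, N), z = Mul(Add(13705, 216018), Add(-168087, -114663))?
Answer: -64953901386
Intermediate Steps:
N = -9888 (N = Add(-2, -9886) = -9888)
z = -64954178250 (z = Mul(229723, -282750) = -64954178250)
c = -276864 (c = Mul(28, -9888) = -276864)
Add(z, Mul(-1, c)) = Add(-64954178250, Mul(-1, -276864)) = Add(-64954178250, 276864) = -64953901386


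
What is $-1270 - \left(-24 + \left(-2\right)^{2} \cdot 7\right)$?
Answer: $-1274$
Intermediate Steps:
$-1270 - \left(-24 + \left(-2\right)^{2} \cdot 7\right) = -1270 - \left(-24 + 4 \cdot 7\right) = -1270 - \left(-24 + 28\right) = -1270 - 4 = -1274$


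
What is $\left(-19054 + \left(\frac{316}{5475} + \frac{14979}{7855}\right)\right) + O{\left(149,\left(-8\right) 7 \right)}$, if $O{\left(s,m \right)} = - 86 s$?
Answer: $- \frac{274086939859}{8601225} \approx -31866.0$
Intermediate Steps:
$\left(-19054 + \left(\frac{316}{5475} + \frac{14979}{7855}\right)\right) + O{\left(149,\left(-8\right) 7 \right)} = \left(-19054 + \left(\frac{316}{5475} + \frac{14979}{7855}\right)\right) - 12814 = \left(-19054 + \frac{16898441}{8601225}\right) - 12814 = - \frac{163870842709}{8601225} - 12814 = - \frac{274086939859}{8601225}$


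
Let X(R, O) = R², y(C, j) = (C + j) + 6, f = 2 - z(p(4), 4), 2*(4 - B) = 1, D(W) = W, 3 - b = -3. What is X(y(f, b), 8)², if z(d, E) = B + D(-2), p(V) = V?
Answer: 390625/16 ≈ 24414.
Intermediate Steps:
b = 6 (b = 3 - 1*(-3) = 3 + 3 = 6)
B = 7/2 (B = 4 - ½*1 = 4 - ½ = 7/2 ≈ 3.5000)
z(d, E) = 3/2 (z(d, E) = 7/2 - 2 = 3/2)
f = ½ (f = 2 - 1*3/2 = 2 - 3/2 = ½ ≈ 0.50000)
y(C, j) = 6 + C + j
X(y(f, b), 8)² = ((6 + ½ + 6)²)² = ((25/2)²)² = (625/4)² = 390625/16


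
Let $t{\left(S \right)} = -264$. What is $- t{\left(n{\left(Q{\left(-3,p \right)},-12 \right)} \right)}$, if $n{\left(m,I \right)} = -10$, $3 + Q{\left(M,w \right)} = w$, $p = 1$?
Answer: $264$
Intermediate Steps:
$Q{\left(M,w \right)} = -3 + w$
$- t{\left(n{\left(Q{\left(-3,p \right)},-12 \right)} \right)} = \left(-1\right) \left(-264\right) = 264$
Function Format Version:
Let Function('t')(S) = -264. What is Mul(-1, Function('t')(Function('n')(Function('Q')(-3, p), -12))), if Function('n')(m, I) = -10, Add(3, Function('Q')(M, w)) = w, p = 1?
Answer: 264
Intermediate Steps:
Function('Q')(M, w) = Add(-3, w)
Mul(-1, Function('t')(Function('n')(Function('Q')(-3, p), -12))) = Mul(-1, -264) = 264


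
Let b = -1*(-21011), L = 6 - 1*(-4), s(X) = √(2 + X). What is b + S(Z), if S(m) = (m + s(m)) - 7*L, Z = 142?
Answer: 21095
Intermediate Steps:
L = 10 (L = 6 + 4 = 10)
b = 21011
S(m) = -70 + m + √(2 + m) (S(m) = (m + √(2 + m)) - 7*10 = (m + √(2 + m)) - 70 = -70 + m + √(2 + m))
b + S(Z) = 21011 + (-70 + 142 + √(2 + 142)) = 21011 + (-70 + 142 + √144) = 21011 + (-70 + 142 + 12) = 21011 + 84 = 21095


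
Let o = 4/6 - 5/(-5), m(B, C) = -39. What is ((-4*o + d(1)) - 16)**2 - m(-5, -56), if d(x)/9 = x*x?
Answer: 2032/9 ≈ 225.78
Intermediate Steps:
d(x) = 9*x**2 (d(x) = 9*(x*x) = 9*x**2)
o = 5/3 (o = 4*(1/6) - 5*(-1/5) = 2/3 + 1 = 5/3 ≈ 1.6667)
((-4*o + d(1)) - 16)**2 - m(-5, -56) = ((-4*5/3 + 9*1**2) - 16)**2 - 1*(-39) = ((-20/3 + 9*1) - 16)**2 + 39 = ((-20/3 + 9) - 16)**2 + 39 = (7/3 - 16)**2 + 39 = (-41/3)**2 + 39 = 1681/9 + 39 = 2032/9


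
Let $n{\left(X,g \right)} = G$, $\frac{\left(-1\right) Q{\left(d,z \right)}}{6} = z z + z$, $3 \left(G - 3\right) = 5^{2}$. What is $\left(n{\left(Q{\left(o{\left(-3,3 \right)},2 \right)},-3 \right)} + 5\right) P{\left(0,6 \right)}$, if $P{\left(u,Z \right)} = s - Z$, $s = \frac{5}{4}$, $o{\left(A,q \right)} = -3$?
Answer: $- \frac{931}{12} \approx -77.583$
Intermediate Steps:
$G = \frac{34}{3}$ ($G = 3 + \frac{5^{2}}{3} = 3 + \frac{1}{3} \cdot 25 = 3 + \frac{25}{3} = \frac{34}{3} \approx 11.333$)
$Q{\left(d,z \right)} = - 6 z - 6 z^{2}$ ($Q{\left(d,z \right)} = - 6 \left(z z + z\right) = - 6 \left(z^{2} + z\right) = - 6 \left(z + z^{2}\right) = - 6 z - 6 z^{2}$)
$s = \frac{5}{4}$ ($s = 5 \cdot \frac{1}{4} = \frac{5}{4} \approx 1.25$)
$n{\left(X,g \right)} = \frac{34}{3}$
$P{\left(u,Z \right)} = \frac{5}{4} - Z$
$\left(n{\left(Q{\left(o{\left(-3,3 \right)},2 \right)},-3 \right)} + 5\right) P{\left(0,6 \right)} = \left(\frac{34}{3} + 5\right) \left(\frac{5}{4} - 6\right) = \frac{49 \left(\frac{5}{4} - 6\right)}{3} = \frac{49}{3} \left(- \frac{19}{4}\right) = - \frac{931}{12}$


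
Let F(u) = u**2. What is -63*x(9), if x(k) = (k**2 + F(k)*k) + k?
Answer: -51597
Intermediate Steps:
x(k) = k + k**2 + k**3 (x(k) = (k**2 + k**2*k) + k = (k**2 + k**3) + k = k + k**2 + k**3)
-63*x(9) = -567*(1 + 9 + 9**2) = -567*(1 + 9 + 81) = -567*91 = -63*819 = -51597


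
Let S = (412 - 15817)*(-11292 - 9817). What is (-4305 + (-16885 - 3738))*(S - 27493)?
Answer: -8105505021056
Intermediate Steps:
S = 325184145 (S = -15405*(-21109) = 325184145)
(-4305 + (-16885 - 3738))*(S - 27493) = (-4305 + (-16885 - 3738))*(325184145 - 27493) = (-4305 - 20623)*325156652 = -24928*325156652 = -8105505021056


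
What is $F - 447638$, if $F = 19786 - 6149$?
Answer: $-434001$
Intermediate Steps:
$F = 13637$ ($F = 19786 - 6149 = 13637$)
$F - 447638 = 13637 - 447638 = -434001$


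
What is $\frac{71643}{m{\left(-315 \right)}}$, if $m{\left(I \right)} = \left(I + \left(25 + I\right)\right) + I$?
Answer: $- \frac{71643}{920} \approx -77.873$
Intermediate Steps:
$m{\left(I \right)} = 25 + 3 I$ ($m{\left(I \right)} = \left(25 + 2 I\right) + I = 25 + 3 I$)
$\frac{71643}{m{\left(-315 \right)}} = \frac{71643}{25 + 3 \left(-315\right)} = \frac{71643}{25 - 945} = \frac{71643}{-920} = 71643 \left(- \frac{1}{920}\right) = - \frac{71643}{920}$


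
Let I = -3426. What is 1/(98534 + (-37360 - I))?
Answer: 1/64600 ≈ 1.5480e-5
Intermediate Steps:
1/(98534 + (-37360 - I)) = 1/(98534 + (-37360 - 1*(-3426))) = 1/(98534 + (-37360 + 3426)) = 1/(98534 - 33934) = 1/64600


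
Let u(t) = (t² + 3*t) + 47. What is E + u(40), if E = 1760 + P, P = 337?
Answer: 3864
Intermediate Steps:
u(t) = 47 + t² + 3*t
E = 2097 (E = 1760 + 337 = 2097)
E + u(40) = 2097 + (47 + 40² + 3*40) = 2097 + (47 + 1600 + 120) = 2097 + 1767 = 3864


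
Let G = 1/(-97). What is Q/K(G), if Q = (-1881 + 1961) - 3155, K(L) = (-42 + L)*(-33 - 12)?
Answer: -3977/2445 ≈ -1.6266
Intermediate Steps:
G = -1/97 ≈ -0.010309
K(L) = 1890 - 45*L (K(L) = (-42 + L)*(-45) = 1890 - 45*L)
Q = -3075 (Q = 80 - 3155 = -3075)
Q/K(G) = -3075/(1890 - 45*(-1/97)) = -3075/(1890 + 45/97) = -3075/183375/97 = -3075*97/183375 = -3977/2445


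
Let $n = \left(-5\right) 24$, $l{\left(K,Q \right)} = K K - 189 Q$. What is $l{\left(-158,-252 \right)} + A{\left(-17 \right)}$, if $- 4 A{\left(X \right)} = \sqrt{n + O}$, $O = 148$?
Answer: $72592 - \frac{\sqrt{7}}{2} \approx 72591.0$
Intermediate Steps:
$l{\left(K,Q \right)} = K^{2} - 189 Q$
$n = -120$
$A{\left(X \right)} = - \frac{\sqrt{7}}{2}$ ($A{\left(X \right)} = - \frac{\sqrt{-120 + 148}}{4} = - \frac{\sqrt{28}}{4} = - \frac{2 \sqrt{7}}{4} = - \frac{\sqrt{7}}{2}$)
$l{\left(-158,-252 \right)} + A{\left(-17 \right)} = \left(\left(-158\right)^{2} - -47628\right) - \frac{\sqrt{7}}{2} = \left(24964 + 47628\right) - \frac{\sqrt{7}}{2} = 72592 - \frac{\sqrt{7}}{2}$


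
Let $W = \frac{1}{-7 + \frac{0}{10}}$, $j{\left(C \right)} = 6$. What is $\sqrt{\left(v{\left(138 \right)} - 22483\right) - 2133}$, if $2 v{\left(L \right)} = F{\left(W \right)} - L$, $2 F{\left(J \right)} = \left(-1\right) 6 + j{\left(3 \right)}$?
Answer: $i \sqrt{24685} \approx 157.11 i$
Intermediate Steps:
$W = - \frac{1}{7}$ ($W = \frac{1}{-7 + 0 \cdot \frac{1}{10}} = \frac{1}{-7 + 0} = \frac{1}{-7} = - \frac{1}{7} \approx -0.14286$)
$F{\left(J \right)} = 0$ ($F{\left(J \right)} = \frac{\left(-1\right) 6 + 6}{2} = \frac{-6 + 6}{2} = \frac{1}{2} \cdot 0 = 0$)
$v{\left(L \right)} = - \frac{L}{2}$ ($v{\left(L \right)} = \frac{0 - L}{2} = \frac{\left(-1\right) L}{2} = - \frac{L}{2}$)
$\sqrt{\left(v{\left(138 \right)} - 22483\right) - 2133} = \sqrt{\left(\left(- \frac{1}{2}\right) 138 - 22483\right) - 2133} = \sqrt{\left(-69 - 22483\right) - 2133} = \sqrt{-22552 - 2133} = \sqrt{-24685} = i \sqrt{24685}$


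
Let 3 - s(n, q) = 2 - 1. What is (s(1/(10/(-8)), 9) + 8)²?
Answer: 100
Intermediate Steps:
s(n, q) = 2 (s(n, q) = 3 - (2 - 1) = 3 - 1*1 = 3 - 1 = 2)
(s(1/(10/(-8)), 9) + 8)² = (2 + 8)² = 10² = 100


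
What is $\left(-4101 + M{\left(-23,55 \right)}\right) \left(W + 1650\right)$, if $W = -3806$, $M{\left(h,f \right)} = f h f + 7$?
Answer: $158830364$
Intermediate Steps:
$M{\left(h,f \right)} = 7 + h f^{2}$ ($M{\left(h,f \right)} = h f^{2} + 7 = 7 + h f^{2}$)
$\left(-4101 + M{\left(-23,55 \right)}\right) \left(W + 1650\right) = \left(-4101 + \left(7 - 23 \cdot 55^{2}\right)\right) \left(-3806 + 1650\right) = \left(-4101 + \left(7 - 69575\right)\right) \left(-2156\right) = \left(-4101 - 69568\right) \left(-2156\right) = \left(-73669\right) \left(-2156\right) = 158830364$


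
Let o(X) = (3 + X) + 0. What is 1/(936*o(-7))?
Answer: -1/3744 ≈ -0.00026709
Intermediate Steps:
o(X) = 3 + X
1/(936*o(-7)) = 1/(936*(3 - 7)) = 1/(936*(-4)) = 1/(-3744) = -1/3744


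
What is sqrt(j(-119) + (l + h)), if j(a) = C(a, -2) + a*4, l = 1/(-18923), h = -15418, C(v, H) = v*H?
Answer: I*sqrt(5606099387347)/18923 ≈ 125.12*I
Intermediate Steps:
C(v, H) = H*v
l = -1/18923 ≈ -5.2846e-5
j(a) = 2*a (j(a) = -2*a + a*4 = -2*a + 4*a = 2*a)
sqrt(j(-119) + (l + h)) = sqrt(2*(-119) + (-1/18923 - 15418)) = sqrt(-238 - 291754815/18923) = sqrt(-296258489/18923) = I*sqrt(5606099387347)/18923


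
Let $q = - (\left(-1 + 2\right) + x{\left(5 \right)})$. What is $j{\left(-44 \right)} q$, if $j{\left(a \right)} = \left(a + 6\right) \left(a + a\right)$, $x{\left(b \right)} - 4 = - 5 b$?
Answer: $66880$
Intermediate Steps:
$x{\left(b \right)} = 4 - 5 b$
$j{\left(a \right)} = 2 a \left(6 + a\right)$ ($j{\left(a \right)} = \left(6 + a\right) 2 a = 2 a \left(6 + a\right)$)
$q = 20$ ($q = - (\left(-1 + 2\right) + \left(4 - 25\right)) = - (1 + \left(4 - 25\right)) = - (1 - 21) = \left(-1\right) \left(-20\right) = 20$)
$j{\left(-44 \right)} q = 2 \left(-44\right) \left(6 - 44\right) 20 = 2 \left(-44\right) \left(-38\right) 20 = 3344 \cdot 20 = 66880$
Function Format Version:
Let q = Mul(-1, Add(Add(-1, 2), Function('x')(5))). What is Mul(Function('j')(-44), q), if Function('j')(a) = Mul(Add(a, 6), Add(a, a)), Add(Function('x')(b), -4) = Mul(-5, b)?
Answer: 66880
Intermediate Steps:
Function('x')(b) = Add(4, Mul(-5, b))
Function('j')(a) = Mul(2, a, Add(6, a)) (Function('j')(a) = Mul(Add(6, a), Mul(2, a)) = Mul(2, a, Add(6, a)))
q = 20 (q = Mul(-1, Add(Add(-1, 2), Add(4, Mul(-5, 5)))) = Mul(-1, Add(1, Add(4, -25))) = Mul(-1, Add(1, -21)) = Mul(-1, -20) = 20)
Mul(Function('j')(-44), q) = Mul(Mul(2, -44, Add(6, -44)), 20) = Mul(Mul(2, -44, -38), 20) = Mul(3344, 20) = 66880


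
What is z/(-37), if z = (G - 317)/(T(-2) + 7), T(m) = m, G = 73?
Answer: 244/185 ≈ 1.3189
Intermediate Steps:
z = -244/5 (z = (73 - 317)/(-2 + 7) = -244/5 ≈ -48.800)
z/(-37) = -244/5/(-37) = -244/5*(-1/37) = 244/185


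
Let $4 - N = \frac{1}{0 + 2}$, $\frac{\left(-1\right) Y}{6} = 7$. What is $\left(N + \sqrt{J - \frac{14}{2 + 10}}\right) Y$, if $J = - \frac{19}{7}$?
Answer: $-147 - i \sqrt{6846} \approx -147.0 - 82.741 i$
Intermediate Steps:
$Y = -42$ ($Y = \left(-6\right) 7 = -42$)
$J = - \frac{19}{7}$ ($J = \left(-19\right) \frac{1}{7} = - \frac{19}{7} \approx -2.7143$)
$N = \frac{7}{2}$ ($N = 4 - \frac{1}{0 + 2} = 4 - \frac{1}{2} = \frac{7}{2} \approx 3.5$)
$\left(N + \sqrt{J - \frac{14}{2 + 10}}\right) Y = \left(\frac{7}{2} + \sqrt{- \frac{19}{7} - \frac{14}{2 + 10}}\right) \left(-42\right) = \left(\frac{7}{2} + \sqrt{- \frac{19}{7} - \frac{14}{12}}\right) \left(-42\right) = \left(\frac{7}{2} + \sqrt{- \frac{19}{7} - \frac{7}{6}}\right) \left(-42\right) = \left(\frac{7}{2} + \sqrt{- \frac{163}{42}}\right) \left(-42\right) = \left(\frac{7}{2} + \frac{i \sqrt{6846}}{42}\right) \left(-42\right) = -147 - i \sqrt{6846}$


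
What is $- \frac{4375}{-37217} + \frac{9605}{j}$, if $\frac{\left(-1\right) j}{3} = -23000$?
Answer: $\frac{131868857}{513594600} \approx 0.25676$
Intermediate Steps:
$j = 69000$ ($j = \left(-3\right) \left(-23000\right) = 69000$)
$- \frac{4375}{-37217} + \frac{9605}{j} = - \frac{4375}{-37217} + \frac{9605}{69000} = \left(-4375\right) \left(- \frac{1}{37217}\right) + 9605 \cdot \frac{1}{69000} = \frac{4375}{37217} + \frac{1921}{13800} = \frac{131868857}{513594600}$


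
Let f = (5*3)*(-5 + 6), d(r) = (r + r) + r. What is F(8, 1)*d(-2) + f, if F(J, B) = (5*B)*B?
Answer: -15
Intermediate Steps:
F(J, B) = 5*B²
d(r) = 3*r (d(r) = 2*r + r = 3*r)
f = 15 (f = 15*1 = 15)
F(8, 1)*d(-2) + f = (5*1²)*(3*(-2)) + 15 = (5*1)*(-6) + 15 = 5*(-6) + 15 = -30 + 15 = -15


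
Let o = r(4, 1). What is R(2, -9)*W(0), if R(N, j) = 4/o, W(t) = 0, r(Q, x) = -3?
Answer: 0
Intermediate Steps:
o = -3
R(N, j) = -4/3 (R(N, j) = 4/(-3) = 4*(-⅓) = -4/3)
R(2, -9)*W(0) = -4/3*0 = 0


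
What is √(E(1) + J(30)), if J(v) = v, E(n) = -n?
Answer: √29 ≈ 5.3852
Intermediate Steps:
√(E(1) + J(30)) = √(-1*1 + 30) = √(-1 + 30) = √29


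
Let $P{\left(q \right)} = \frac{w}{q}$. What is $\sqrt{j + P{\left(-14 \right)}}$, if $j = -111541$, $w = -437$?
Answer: $\frac{i \sqrt{21855918}}{14} \approx 333.93 i$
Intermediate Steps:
$P{\left(q \right)} = - \frac{437}{q}$
$\sqrt{j + P{\left(-14 \right)}} = \sqrt{-111541 - \frac{437}{-14}} = \sqrt{-111541 - - \frac{437}{14}} = \sqrt{-111541 + \frac{437}{14}} = \sqrt{- \frac{1561137}{14}} = \frac{i \sqrt{21855918}}{14}$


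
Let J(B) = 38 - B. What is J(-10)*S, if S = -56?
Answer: -2688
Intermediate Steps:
J(-10)*S = (38 - 1*(-10))*(-56) = (38 + 10)*(-56) = 48*(-56) = -2688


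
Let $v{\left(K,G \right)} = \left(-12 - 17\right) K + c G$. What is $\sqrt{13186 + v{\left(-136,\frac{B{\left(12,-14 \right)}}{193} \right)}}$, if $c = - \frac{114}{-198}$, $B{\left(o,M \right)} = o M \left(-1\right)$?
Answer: $\frac{\sqrt{77209378642}}{2123} \approx 130.88$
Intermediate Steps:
$B{\left(o,M \right)} = - M o$ ($B{\left(o,M \right)} = M o \left(-1\right) = - M o$)
$c = \frac{19}{33}$ ($c = \left(-114\right) \left(- \frac{1}{198}\right) = \frac{19}{33} \approx 0.57576$)
$v{\left(K,G \right)} = - 29 K + \frac{19 G}{33}$ ($v{\left(K,G \right)} = \left(-12 - 17\right) K + \frac{19 G}{33} = - 29 K + \frac{19 G}{33}$)
$\sqrt{13186 + v{\left(-136,\frac{B{\left(12,-14 \right)}}{193} \right)}} = \sqrt{13186 + \left(\left(-29\right) \left(-136\right) + \frac{19 \frac{\left(-1\right) \left(-14\right) 12}{193}}{33}\right)} = \sqrt{13186 + \left(3944 + \frac{19 \cdot 168 \cdot \frac{1}{193}}{33}\right)} = \sqrt{13186 + \left(3944 + \frac{19}{33} \cdot \frac{168}{193}\right)} = \sqrt{13186 + \left(3944 + \frac{1064}{2123}\right)} = \sqrt{13186 + \frac{8374176}{2123}} = \sqrt{\frac{36368054}{2123}} = \frac{\sqrt{77209378642}}{2123}$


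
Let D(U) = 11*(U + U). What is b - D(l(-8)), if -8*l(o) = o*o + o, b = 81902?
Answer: 82056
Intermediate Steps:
l(o) = -o/8 - o²/8 (l(o) = -(o*o + o)/8 = -(o² + o)/8 = -(o + o²)/8 = -o/8 - o²/8)
D(U) = 22*U (D(U) = 11*(2*U) = 22*U)
b - D(l(-8)) = 81902 - 22*(-⅛*(-8)*(1 - 8)) = 81902 - 22*(-⅛*(-8)*(-7)) = 81902 - 22*(-7) = 81902 - 1*(-154) = 81902 + 154 = 82056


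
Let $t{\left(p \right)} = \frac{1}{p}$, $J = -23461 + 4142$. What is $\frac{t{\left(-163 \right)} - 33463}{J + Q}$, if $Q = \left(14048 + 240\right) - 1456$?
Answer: $\frac{5454470}{1057381} \approx 5.1585$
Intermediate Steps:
$Q = 12832$ ($Q = 14288 - 1456 = 12832$)
$J = -19319$
$\frac{t{\left(-163 \right)} - 33463}{J + Q} = \frac{\frac{1}{-163} - 33463}{-19319 + 12832} = \frac{- \frac{1}{163} - 33463}{-6487} = \left(- \frac{5454470}{163}\right) \left(- \frac{1}{6487}\right) = \frac{5454470}{1057381}$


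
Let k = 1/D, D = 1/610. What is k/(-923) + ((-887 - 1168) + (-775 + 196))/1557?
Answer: -1126984/479037 ≈ -2.3526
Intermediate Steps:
D = 1/610 ≈ 0.0016393
k = 610 (k = 1/(1/610) = 610)
k/(-923) + ((-887 - 1168) + (-775 + 196))/1557 = 610/(-923) + ((-887 - 1168) + (-775 + 196))/1557 = 610*(-1/923) + (-2055 - 579)*(1/1557) = -610/923 - 2634*1/1557 = -610/923 - 878/519 = -1126984/479037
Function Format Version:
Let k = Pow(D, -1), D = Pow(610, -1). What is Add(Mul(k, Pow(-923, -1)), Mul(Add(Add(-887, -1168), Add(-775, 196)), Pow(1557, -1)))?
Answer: Rational(-1126984, 479037) ≈ -2.3526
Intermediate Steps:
D = Rational(1, 610) ≈ 0.0016393
k = 610 (k = Pow(Rational(1, 610), -1) = 610)
Add(Mul(k, Pow(-923, -1)), Mul(Add(Add(-887, -1168), Add(-775, 196)), Pow(1557, -1))) = Add(Mul(610, Pow(-923, -1)), Mul(Add(Add(-887, -1168), Add(-775, 196)), Pow(1557, -1))) = Add(Mul(610, Rational(-1, 923)), Mul(Add(-2055, -579), Rational(1, 1557))) = Add(Rational(-610, 923), Mul(-2634, Rational(1, 1557))) = Add(Rational(-610, 923), Rational(-878, 519)) = Rational(-1126984, 479037)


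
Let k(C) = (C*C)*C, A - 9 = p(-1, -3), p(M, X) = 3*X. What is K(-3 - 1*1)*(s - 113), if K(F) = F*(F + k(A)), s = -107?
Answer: -3520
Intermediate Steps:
A = 0 (A = 9 + 3*(-3) = 9 - 9 = 0)
k(C) = C**3 (k(C) = C**2*C = C**3)
K(F) = F**2 (K(F) = F*(F + 0**3) = F*(F + 0) = F*F = F**2)
K(-3 - 1*1)*(s - 113) = (-3 - 1*1)**2*(-107 - 113) = (-3 - 1)**2*(-220) = (-4)**2*(-220) = 16*(-220) = -3520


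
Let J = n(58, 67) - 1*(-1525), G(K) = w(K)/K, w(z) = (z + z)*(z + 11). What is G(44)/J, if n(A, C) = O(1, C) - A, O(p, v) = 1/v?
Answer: 737/9829 ≈ 0.074982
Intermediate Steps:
w(z) = 2*z*(11 + z) (w(z) = (2*z)*(11 + z) = 2*z*(11 + z))
G(K) = 22 + 2*K (G(K) = (2*K*(11 + K))/K = 22 + 2*K)
n(A, C) = 1/C - A
J = 98290/67 (J = (1/67 - 1*58) - 1*(-1525) = (1/67 - 58) + 1525 = -3885/67 + 1525 = 98290/67 ≈ 1467.0)
G(44)/J = (22 + 2*44)/(98290/67) = (22 + 88)*(67/98290) = 110*(67/98290) = 737/9829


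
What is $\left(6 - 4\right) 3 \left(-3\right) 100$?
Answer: $-1800$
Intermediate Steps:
$\left(6 - 4\right) 3 \left(-3\right) 100 = 2 \left(-9\right) 100 = \left(-18\right) 100 = -1800$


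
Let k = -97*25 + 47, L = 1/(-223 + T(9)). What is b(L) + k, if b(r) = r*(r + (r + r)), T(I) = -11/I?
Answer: -9683986229/4072324 ≈ -2378.0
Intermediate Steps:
L = -9/2018 (L = 1/(-223 - 11/9) = 1/(-2018/9) = -9/2018 ≈ -0.0044599)
k = -2378 (k = -2425 + 47 = -2378)
b(r) = 3*r² (b(r) = r*(r + 2*r) = r*(3*r) = 3*r²)
b(L) + k = 3*(-9/2018)² - 2378 = 3*(81/4072324) - 2378 = 243/4072324 - 2378 = -9683986229/4072324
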